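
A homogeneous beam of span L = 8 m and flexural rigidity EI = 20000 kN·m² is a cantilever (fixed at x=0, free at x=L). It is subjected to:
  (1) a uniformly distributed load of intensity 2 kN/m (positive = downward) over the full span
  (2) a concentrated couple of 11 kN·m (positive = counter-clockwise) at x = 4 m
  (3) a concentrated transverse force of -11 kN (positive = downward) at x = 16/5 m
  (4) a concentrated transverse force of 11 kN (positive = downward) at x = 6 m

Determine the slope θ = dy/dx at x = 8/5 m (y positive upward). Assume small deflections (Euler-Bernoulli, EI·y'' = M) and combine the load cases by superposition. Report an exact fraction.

Load 1 — uniform load w=2 kN/m over full span:
  θ_1 = -wx(x²-3Lx+3L²)/(6EI) = -2·(8/5)·((8/5)²-3·8·(8/5)+3·8²)/(6·20000) = -976/234375 rad
Load 2 — applied couple M₀=11 kN·m at a=4 m (b=L-a=4):
  θ_2 = M₀x/EI  [x≤a] = 11·(8/5)/20000 = 11/12500 rad
Load 3 — point force P=-11 kN at a=16/5 m (b=L-a=24/5):
  θ_3 = -Px(2a-x)/(2EI)  [x≤a] = -(-11)·(8/5)·(2·(16/5)-(8/5))/(2·20000) = 33/15625 rad
Load 4 — point force P=11 kN at a=6 m (b=L-a=2):
  θ_4 = -Px(2a-x)/(2EI)  [x≤a] = -11·(8/5)·(2·6-(8/5))/(2·20000) = -143/31250 rad
Superposition: θ = Σ θ_i = -5389/937500 rad ≈ -0.005748 rad

θ(8/5) = -5389/937500 rad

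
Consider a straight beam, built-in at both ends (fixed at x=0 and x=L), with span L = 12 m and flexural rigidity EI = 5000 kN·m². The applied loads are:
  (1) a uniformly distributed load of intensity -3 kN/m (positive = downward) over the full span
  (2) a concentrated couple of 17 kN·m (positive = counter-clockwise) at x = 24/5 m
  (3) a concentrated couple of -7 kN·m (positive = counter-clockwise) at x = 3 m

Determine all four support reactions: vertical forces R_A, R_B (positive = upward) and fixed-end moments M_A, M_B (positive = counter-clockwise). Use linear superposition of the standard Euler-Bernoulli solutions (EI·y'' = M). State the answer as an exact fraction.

R_A = -13293/800 kN, M_A = -13059/400 kN·m, R_B = -15507/800 kN, M_B = 15701/400 kN·m

Load 1 — uniform load w=-3 kN/m over full span:
  R_A = wL/2 = (-3)·12/2 = -18 kN
  M_A = wL²/12 = (-3)·12²/12 = -36 kN·m
  R_B = wL/2 = (-3)·12/2 = -18 kN
  M_B = -wL²/12 = -(-3)·12²/12 = 36 kN·m
Load 2 — applied couple M₀=17 kN·m at a=24/5 m (b=L-a=36/5):
  R_A = 6M₀ab/L³ = 6·17·(24/5)·(36/5)/12³ = 51/25 kN
  M_A = M₀b(2a-b)/L² = 17·(36/5)·(2·(24/5)-(36/5))/12² = 51/25 kN·m
  R_B = -6M₀ab/L³ = -6·17·(24/5)·(36/5)/12³ = -51/25 kN
  M_B = M₀a(2b-a)/L² = 17·(24/5)·(2·(36/5)-(24/5))/12² = 136/25 kN·m
Load 3 — applied couple M₀=-7 kN·m at a=3 m (b=L-a=9):
  R_A = 6M₀ab/L³ = 6·(-7)·3·9/12³ = -21/32 kN
  M_A = M₀b(2a-b)/L² = (-7)·9·(2·3-9)/12² = 21/16 kN·m
  R_B = -6M₀ab/L³ = -6·(-7)·3·9/12³ = 21/32 kN
  M_B = M₀a(2b-a)/L² = (-7)·3·(2·9-3)/12² = -35/16 kN·m
Superposition: R_A = -13293/800 kN, M_A = -13059/400 kN·m, R_B = -15507/800 kN, M_B = 15701/400 kN·m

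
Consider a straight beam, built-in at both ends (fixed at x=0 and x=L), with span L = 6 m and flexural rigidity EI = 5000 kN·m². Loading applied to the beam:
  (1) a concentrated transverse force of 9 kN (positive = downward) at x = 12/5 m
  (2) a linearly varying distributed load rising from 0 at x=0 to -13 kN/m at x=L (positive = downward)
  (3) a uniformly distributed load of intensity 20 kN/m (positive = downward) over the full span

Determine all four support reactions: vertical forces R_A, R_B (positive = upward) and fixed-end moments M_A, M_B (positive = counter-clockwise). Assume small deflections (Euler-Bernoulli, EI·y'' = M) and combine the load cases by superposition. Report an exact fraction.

Load 1 — point force P=9 kN at a=12/5 m (b=L-a=18/5):
  R_A = Pb²(3a+b)/L³ = 9·(18/5)²·(3·(12/5)+(18/5))/6³ = 729/125 kN
  M_A = Pab²/L² = 9·(12/5)·(18/5)²/6² = 972/125 kN·m
  R_B = Pa²(a+3b)/L³ = 9·(12/5)²·((12/5)+3·(18/5))/6³ = 396/125 kN
  M_B = -Pa²b/L² = -9·(12/5)²·(18/5)/6² = -648/125 kN·m
Load 2 — triangular load w₀=-13 kN/m (0→w₀ over full span):
  R_A = 3w₀L/20 = 3·(-13)·6/20 = -117/10 kN
  M_A = w₀L²/30 = (-13)·6²/30 = -78/5 kN·m
  R_B = 7w₀L/20 = 7·(-13)·6/20 = -273/10 kN
  M_B = -w₀L²/20 = -(-13)·6²/20 = 117/5 kN·m
Load 3 — uniform load w=20 kN/m over full span:
  R_A = wL/2 = 20·6/2 = 60 kN
  M_A = wL²/12 = 20·6²/12 = 60 kN·m
  R_B = wL/2 = 20·6/2 = 60 kN
  M_B = -wL²/12 = -20·6²/12 = -60 kN·m
Superposition: R_A = 13533/250 kN, M_A = 6522/125 kN·m, R_B = 8967/250 kN, M_B = -5223/125 kN·m

R_A = 13533/250 kN, M_A = 6522/125 kN·m, R_B = 8967/250 kN, M_B = -5223/125 kN·m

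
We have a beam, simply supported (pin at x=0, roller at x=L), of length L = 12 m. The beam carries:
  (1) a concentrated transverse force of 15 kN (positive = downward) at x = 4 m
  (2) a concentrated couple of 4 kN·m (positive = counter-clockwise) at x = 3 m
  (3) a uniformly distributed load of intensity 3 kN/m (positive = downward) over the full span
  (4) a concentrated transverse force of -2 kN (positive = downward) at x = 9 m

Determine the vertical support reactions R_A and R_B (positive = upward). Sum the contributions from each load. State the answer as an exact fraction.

R_A = 167/6 kN, R_B = 127/6 kN

Load 1 — point force P=15 kN at a=4 m (b=L-a=8):
  R_A = Pb/L = 15·8/12 = 10 kN
  R_B = Pa/L = 15·4/12 = 5 kN
Load 2 — applied couple M₀=4 kN·m at a=3 m (b=L-a=9):
  R_A = M₀/L = 4/12 = 1/3 kN
  R_B = -M₀/L = -4/12 = -1/3 kN
Load 3 — uniform load w=3 kN/m over full span:
  R_A = wL/2 = 3·12/2 = 18 kN
  R_B = wL/2 = 3·12/2 = 18 kN
Load 4 — point force P=-2 kN at a=9 m (b=L-a=3):
  R_A = Pb/L = (-2)·3/12 = -1/2 kN
  R_B = Pa/L = (-2)·9/12 = -3/2 kN
Superposition: R_A = 167/6 kN, R_B = 127/6 kN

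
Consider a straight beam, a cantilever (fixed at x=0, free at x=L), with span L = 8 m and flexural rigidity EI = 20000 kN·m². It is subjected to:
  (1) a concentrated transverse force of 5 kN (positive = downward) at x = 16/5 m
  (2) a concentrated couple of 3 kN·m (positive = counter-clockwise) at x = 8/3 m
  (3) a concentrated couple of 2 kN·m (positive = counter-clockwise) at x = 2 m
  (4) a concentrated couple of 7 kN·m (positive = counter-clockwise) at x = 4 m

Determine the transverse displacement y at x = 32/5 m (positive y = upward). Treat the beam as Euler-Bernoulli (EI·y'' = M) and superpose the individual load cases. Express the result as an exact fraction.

Load 1 — point force P=5 kN at a=16/5 m (b=L-a=24/5):
  y_1 = -Pa²(3x-a)/(6EI)  [x>a] = -5·(16/5)²·(3·(32/5)-(16/5))/(6·20000) = -64/9375 m
Load 2 — applied couple M₀=3 kN·m at a=8/3 m (b=L-a=16/3):
  y_2 = M₀a(2x-a)/(2EI)  [x>a] = 3·(8/3)·(2·(32/5)-(8/3))/(2·20000) = 19/9375 m
Load 3 — applied couple M₀=2 kN·m at a=2 m (b=L-a=6):
  y_3 = M₀a(2x-a)/(2EI)  [x>a] = 2·2·(2·(32/5)-2)/(2·20000) = 27/25000 m
Load 4 — applied couple M₀=7 kN·m at a=4 m (b=L-a=4):
  y_4 = M₀a(2x-a)/(2EI)  [x>a] = 7·4·(2·(32/5)-4)/(2·20000) = 77/12500 m
Superposition: y = Σ y_i = 61/25000 m ≈ 0.002440 m

y(32/5) = 61/25000 m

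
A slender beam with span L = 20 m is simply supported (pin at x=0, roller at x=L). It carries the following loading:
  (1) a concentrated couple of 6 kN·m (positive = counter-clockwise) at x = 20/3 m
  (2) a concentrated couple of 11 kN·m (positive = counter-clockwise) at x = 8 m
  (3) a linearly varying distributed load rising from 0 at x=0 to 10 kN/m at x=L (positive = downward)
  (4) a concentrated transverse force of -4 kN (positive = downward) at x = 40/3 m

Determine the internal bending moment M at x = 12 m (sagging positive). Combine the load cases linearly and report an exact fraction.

M(12) = 1166/5 kN·m

Load 1 — applied couple M₀=6 kN·m at a=20/3 m (b=L-a=40/3):
  M_1 = M₀x/L - M₀  [x>a] = 6·12/20 - 6 = -12/5 kN·m
Load 2 — applied couple M₀=11 kN·m at a=8 m (b=L-a=12):
  M_2 = M₀x/L - M₀  [x>a] = 11·12/20 - 11 = -22/5 kN·m
Load 3 — triangular load w₀=10 kN/m (0→w₀ over full span):
  M_3 = w₀Lx/6 - w₀x³/(6L) = 10·20·12/6 - 10·12³/(6·20) = 256 kN·m
Load 4 — point force P=-4 kN at a=40/3 m (b=L-a=20/3):
  M_4 = Pbx/L  [x≤a] = (-4)·(20/3)·12/20 = -16 kN·m
Superposition: M = Σ M_i = 1166/5 kN·m ≈ 233.200000 kN·m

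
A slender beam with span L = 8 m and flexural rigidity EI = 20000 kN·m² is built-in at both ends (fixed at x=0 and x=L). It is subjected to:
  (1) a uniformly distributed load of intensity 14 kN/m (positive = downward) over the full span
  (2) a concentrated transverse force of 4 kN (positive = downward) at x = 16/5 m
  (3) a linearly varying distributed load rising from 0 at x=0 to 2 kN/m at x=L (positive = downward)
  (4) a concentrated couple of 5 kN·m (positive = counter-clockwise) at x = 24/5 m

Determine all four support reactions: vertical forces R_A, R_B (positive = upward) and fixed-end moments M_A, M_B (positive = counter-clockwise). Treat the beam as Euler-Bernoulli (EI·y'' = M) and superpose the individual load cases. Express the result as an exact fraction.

Load 1 — uniform load w=14 kN/m over full span:
  R_A = wL/2 = 14·8/2 = 56 kN
  M_A = wL²/12 = 14·8²/12 = 224/3 kN·m
  R_B = wL/2 = 14·8/2 = 56 kN
  M_B = -wL²/12 = -14·8²/12 = -224/3 kN·m
Load 2 — point force P=4 kN at a=16/5 m (b=L-a=24/5):
  R_A = Pb²(3a+b)/L³ = 4·(24/5)²·(3·(16/5)+(24/5))/8³ = 324/125 kN
  M_A = Pab²/L² = 4·(16/5)·(24/5)²/8² = 576/125 kN·m
  R_B = Pa²(a+3b)/L³ = 4·(16/5)²·((16/5)+3·(24/5))/8³ = 176/125 kN
  M_B = -Pa²b/L² = -4·(16/5)²·(24/5)/8² = -384/125 kN·m
Load 3 — triangular load w₀=2 kN/m (0→w₀ over full span):
  R_A = 3w₀L/20 = 3·2·8/20 = 12/5 kN
  M_A = w₀L²/30 = 2·8²/30 = 64/15 kN·m
  R_B = 7w₀L/20 = 7·2·8/20 = 28/5 kN
  M_B = -w₀L²/20 = -2·8²/20 = -32/5 kN·m
Load 4 — applied couple M₀=5 kN·m at a=24/5 m (b=L-a=16/5):
  R_A = 6M₀ab/L³ = 6·5·(24/5)·(16/5)/8³ = 9/10 kN
  M_A = M₀b(2a-b)/L² = 5·(16/5)·(2·(24/5)-(16/5))/8² = 8/5 kN·m
  R_B = -6M₀ab/L³ = -6·5·(24/5)·(16/5)/8³ = -9/10 kN
  M_B = M₀a(2b-a)/L² = 5·(24/5)·(2·(16/5)-(24/5))/8² = 3/5 kN·m
Superposition: R_A = 15473/250 kN, M_A = 31928/375 kN·m, R_B = 15527/250 kN, M_B = -31327/375 kN·m

R_A = 15473/250 kN, M_A = 31928/375 kN·m, R_B = 15527/250 kN, M_B = -31327/375 kN·m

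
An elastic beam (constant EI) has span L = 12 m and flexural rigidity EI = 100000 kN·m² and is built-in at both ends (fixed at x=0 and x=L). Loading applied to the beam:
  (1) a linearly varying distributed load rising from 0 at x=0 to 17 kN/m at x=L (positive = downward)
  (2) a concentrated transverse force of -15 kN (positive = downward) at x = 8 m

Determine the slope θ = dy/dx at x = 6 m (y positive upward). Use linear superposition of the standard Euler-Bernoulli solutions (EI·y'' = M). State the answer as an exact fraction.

θ(6) = -53/1000000 rad

Load 1 — triangular load w₀=17 kN/m (0→w₀ over full span):
  θ_1 = -w₀(2x(L-x)(L-2x)(x+2L)+x²(L-x)²)/(120LEI) = -17·(2·6·(12-6)·(12-2·6)·(6+2·12)+6²·(12-6)²)/(120·12·100000) = -153/1000000 rad
Load 2 — point force P=-15 kN at a=8 m (b=L-a=4):
  θ_2 = -Pb²x(2aL-(3a+b)x)/(2L³EI)  [x≤a] = -(-15)·4²·6·(2·8·12-(3·8+4)·6)/(2·12³·100000) = 1/10000 rad
Superposition: θ = Σ θ_i = -53/1000000 rad ≈ -0.000053 rad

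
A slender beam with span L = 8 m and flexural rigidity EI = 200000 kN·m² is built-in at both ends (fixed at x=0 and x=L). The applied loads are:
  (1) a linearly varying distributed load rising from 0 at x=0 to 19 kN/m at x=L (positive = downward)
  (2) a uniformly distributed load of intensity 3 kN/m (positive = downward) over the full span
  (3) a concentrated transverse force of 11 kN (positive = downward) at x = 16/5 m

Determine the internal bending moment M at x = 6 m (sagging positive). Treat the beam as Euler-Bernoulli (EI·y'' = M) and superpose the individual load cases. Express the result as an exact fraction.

M(6) = 9047/750 kN·m

Load 1 — triangular load w₀=19 kN/m (0→w₀ over full span):
  M_1 = 3w₀Lx/20 - w₀L²/30 - w₀x³/(6L) = 3·19·8·6/20 - 19·8²/30 - 19·6³/(6·8) = 323/30 kN·m
Load 2 — uniform load w=3 kN/m over full span:
  M_2 = wLx/2 - wL²/12 - wx²/2 = 3·8·6/2 - 3·8²/12 - 3·6²/2 = 2 kN·m
Load 3 — point force P=11 kN at a=16/5 m (b=L-a=24/5):
  M_3 = Pa²(a+3b)(L-x)/L³ - Pa²b/L²  [x>a] = 11·(16/5)²·((16/5)+3·(24/5))·(8-6)/8³ - 11·(16/5)²·(24/5)/8² = -88/125 kN·m
Superposition: M = Σ M_i = 9047/750 kN·m ≈ 12.062667 kN·m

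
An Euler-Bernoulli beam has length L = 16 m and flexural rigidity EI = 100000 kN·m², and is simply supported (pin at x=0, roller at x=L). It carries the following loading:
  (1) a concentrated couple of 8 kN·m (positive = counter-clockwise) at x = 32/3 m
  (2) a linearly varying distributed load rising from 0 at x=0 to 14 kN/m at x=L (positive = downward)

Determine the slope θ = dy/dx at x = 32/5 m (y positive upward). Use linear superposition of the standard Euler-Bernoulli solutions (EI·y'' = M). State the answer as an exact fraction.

Load 1 — applied couple M₀=8 kN·m at a=32/3 m (b=L-a=16/3):
  θ_1 = (M₀x²/(2L)+C₁)/EI  [x≤a] with C₁=M₀(3b²-L²)/(6L)=-128/9 = (8·(32/5)²/(2·16)+(-128/9))/100000 = -28/703125 rad
Load 2 — triangular load w₀=14 kN/m (0→w₀ over full span):
  θ_2 = -w₀(7L⁴-30L²x²+15x⁴)/(360LEI) = -14·(7·16⁴-30·16²·(32/5)²+15·(32/5)⁴)/(360·16·100000) = -72352/17578125 rad
Superposition: θ = Σ θ_i = -73052/17578125 rad ≈ -0.004156 rad

θ(32/5) = -73052/17578125 rad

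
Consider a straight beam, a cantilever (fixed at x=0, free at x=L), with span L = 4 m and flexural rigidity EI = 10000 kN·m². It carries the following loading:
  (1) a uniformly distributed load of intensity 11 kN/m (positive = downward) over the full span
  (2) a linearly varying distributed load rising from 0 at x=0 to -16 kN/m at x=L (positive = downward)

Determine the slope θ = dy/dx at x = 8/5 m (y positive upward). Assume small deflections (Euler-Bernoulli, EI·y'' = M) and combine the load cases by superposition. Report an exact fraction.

Load 1 — uniform load w=11 kN/m over full span:
  θ_1 = -wx(x²-3Lx+3L²)/(6EI) = -11·(8/5)·((8/5)²-3·4·(8/5)+3·4²)/(6·10000) = -2156/234375 rad
Load 2 — triangular load w₀=-16 kN/m (0→w₀ over full span):
  θ_2 = (w₀Lx²/4-w₀L²x/3-w₀x⁴/(24L))/EI = ((-16)·4·(8/5)²/4-(-16)·4²·(8/5)/3-(-16)·(8/5)⁴/(24·4))/10000 = 3776/390625 rad
Superposition: θ = Σ θ_i = 548/1171875 rad ≈ 0.000468 rad

θ(8/5) = 548/1171875 rad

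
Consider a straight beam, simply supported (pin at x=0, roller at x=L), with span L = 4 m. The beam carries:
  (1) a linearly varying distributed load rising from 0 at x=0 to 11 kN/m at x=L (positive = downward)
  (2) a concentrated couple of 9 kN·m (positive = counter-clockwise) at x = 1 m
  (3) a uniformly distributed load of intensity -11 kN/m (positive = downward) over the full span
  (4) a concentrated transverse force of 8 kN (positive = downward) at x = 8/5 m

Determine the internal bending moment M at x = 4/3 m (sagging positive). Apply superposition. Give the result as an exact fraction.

M(4/3) = -4238/405 kN·m

Load 1 — triangular load w₀=11 kN/m (0→w₀ over full span):
  M_1 = w₀Lx/6 - w₀x³/(6L) = 11·4·(4/3)/6 - 11·(4/3)³/(6·4) = 704/81 kN·m
Load 2 — applied couple M₀=9 kN·m at a=1 m (b=L-a=3):
  M_2 = M₀x/L - M₀  [x>a] = 9·(4/3)/4 - 9 = -6 kN·m
Load 3 — uniform load w=-11 kN/m over full span:
  M_3 = wx(L-x)/2 = (-11)·(4/3)·(4-(4/3))/2 = -176/9 kN·m
Load 4 — point force P=8 kN at a=8/5 m (b=L-a=12/5):
  M_4 = Pbx/L  [x≤a] = 8·(12/5)·(4/3)/4 = 32/5 kN·m
Superposition: M = Σ M_i = -4238/405 kN·m ≈ -10.464198 kN·m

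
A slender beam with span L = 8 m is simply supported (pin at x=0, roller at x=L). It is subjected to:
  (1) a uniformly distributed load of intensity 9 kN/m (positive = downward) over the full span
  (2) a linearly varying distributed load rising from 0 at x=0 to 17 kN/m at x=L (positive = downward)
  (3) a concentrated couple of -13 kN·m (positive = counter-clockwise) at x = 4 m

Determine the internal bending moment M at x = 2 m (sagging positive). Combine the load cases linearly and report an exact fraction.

Load 1 — uniform load w=9 kN/m over full span:
  M_1 = wx(L-x)/2 = 9·2·(8-2)/2 = 54 kN·m
Load 2 — triangular load w₀=17 kN/m (0→w₀ over full span):
  M_2 = w₀Lx/6 - w₀x³/(6L) = 17·8·2/6 - 17·2³/(6·8) = 85/2 kN·m
Load 3 — applied couple M₀=-13 kN·m at a=4 m (b=L-a=4):
  M_3 = M₀x/L  [x≤a] = (-13)·2/8 = -13/4 kN·m
Superposition: M = Σ M_i = 373/4 kN·m ≈ 93.250000 kN·m

M(2) = 373/4 kN·m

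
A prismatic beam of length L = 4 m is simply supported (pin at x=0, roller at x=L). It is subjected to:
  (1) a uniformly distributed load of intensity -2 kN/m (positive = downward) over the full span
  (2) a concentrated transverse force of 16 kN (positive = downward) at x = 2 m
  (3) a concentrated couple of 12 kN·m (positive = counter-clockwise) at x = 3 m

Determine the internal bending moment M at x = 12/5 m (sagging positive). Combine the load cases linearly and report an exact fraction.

Load 1 — uniform load w=-2 kN/m over full span:
  M_1 = wx(L-x)/2 = (-2)·(12/5)·(4-(12/5))/2 = -96/25 kN·m
Load 2 — point force P=16 kN at a=2 m (b=L-a=2):
  M_2 = Pa(L-x)/L  [x>a] = 16·2·(4-(12/5))/4 = 64/5 kN·m
Load 3 — applied couple M₀=12 kN·m at a=3 m (b=L-a=1):
  M_3 = M₀x/L  [x≤a] = 12·(12/5)/4 = 36/5 kN·m
Superposition: M = Σ M_i = 404/25 kN·m ≈ 16.160000 kN·m

M(12/5) = 404/25 kN·m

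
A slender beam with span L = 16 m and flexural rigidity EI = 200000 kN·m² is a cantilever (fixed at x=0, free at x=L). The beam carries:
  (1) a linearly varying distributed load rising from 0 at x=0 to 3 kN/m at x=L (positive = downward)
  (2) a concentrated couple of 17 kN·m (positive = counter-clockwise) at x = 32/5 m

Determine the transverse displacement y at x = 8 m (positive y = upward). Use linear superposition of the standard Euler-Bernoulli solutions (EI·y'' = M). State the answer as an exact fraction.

Load 1 — triangular load w₀=3 kN/m (0→w₀ over full span):
  y_1 = (w₀Lx³/12-w₀L²x²/6-w₀x⁵/(120L))/EI = (3·16·8³/12-3·16²·8²/6-3·8⁵/(120·16))/200000 = -484/15625 m
Load 2 — applied couple M₀=17 kN·m at a=32/5 m (b=L-a=48/5):
  y_2 = M₀a(2x-a)/(2EI)  [x>a] = 17·(32/5)·(2·8-(32/5))/(2·200000) = 204/78125 m
Superposition: y = Σ y_i = -2216/78125 m ≈ -0.028365 m

y(8) = -2216/78125 m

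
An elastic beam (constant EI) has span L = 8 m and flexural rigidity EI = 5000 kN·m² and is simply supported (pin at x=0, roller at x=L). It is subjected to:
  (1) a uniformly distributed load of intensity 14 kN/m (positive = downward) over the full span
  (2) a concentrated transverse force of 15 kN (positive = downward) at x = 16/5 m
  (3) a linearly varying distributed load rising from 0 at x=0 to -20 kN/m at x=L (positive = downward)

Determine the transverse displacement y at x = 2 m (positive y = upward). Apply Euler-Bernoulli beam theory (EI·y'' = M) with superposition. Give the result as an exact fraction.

y(2) = -10483/187500 m

Load 1 — uniform load w=14 kN/m over full span:
  y_1 = -wx(L³-2Lx²+x³)/(24EI) = -14·2·(8³-2·8·2²+2³)/(24·5000) = -133/1250 m
Load 2 — point force P=15 kN at a=16/5 m (b=L-a=24/5):
  y_2 = -Pbx(L²-b²-x²)/(6LEI)  [x≤a] = -15·(24/5)·2·(8²-(24/5)²-2²)/(6·8·5000) = -693/31250 m
Load 3 — triangular load w₀=-20 kN/m (0→w₀ over full span):
  y_3 = -w₀x(7L⁴-10L²x²+3x⁴)/(360LEI) = -(-20)·2·(7·8⁴-10·8²·2²+3·2⁴)/(360·8·5000) = 109/1500 m
Superposition: y = Σ y_i = -10483/187500 m ≈ -0.055909 m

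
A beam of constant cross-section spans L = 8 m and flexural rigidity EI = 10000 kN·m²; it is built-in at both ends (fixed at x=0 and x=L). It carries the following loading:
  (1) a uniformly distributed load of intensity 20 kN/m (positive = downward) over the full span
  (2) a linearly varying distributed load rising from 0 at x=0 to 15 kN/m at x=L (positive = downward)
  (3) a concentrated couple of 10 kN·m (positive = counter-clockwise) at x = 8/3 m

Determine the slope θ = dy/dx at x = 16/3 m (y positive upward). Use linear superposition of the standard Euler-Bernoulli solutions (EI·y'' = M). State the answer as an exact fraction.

Load 1 — uniform load w=20 kN/m over full span:
  θ_1 = -wx(L-x)(L-2x)/(12EI) = -20·(16/3)·(8-(16/3))·(8-2·(16/3))/(12·10000) = 64/10125 rad
Load 2 — triangular load w₀=15 kN/m (0→w₀ over full span):
  θ_2 = -w₀(2x(L-x)(L-2x)(x+2L)+x²(L-x)²)/(120LEI) = -15·(2·(16/3)·(8-(16/3))·(8-2·(16/3))·((16/3)+2·8)+(16/3)²·(8-(16/3))²)/(120·8·10000) = 112/50625 rad
Load 3 — applied couple M₀=10 kN·m at a=8/3 m (b=L-a=16/3):
  θ_3 = (R_Ax²/2 - M_Ax - M₀(x-a))/EI  [x>a] with R_A=5/3, M_A=0 = ((5/3)·(16/3)²/2 - 0·(16/3) - 10·((16/3)-(8/3)))/10000 = -1/3375 rad
Superposition: θ = Σ θ_i = 139/16875 rad ≈ 0.008237 rad

θ(16/3) = 139/16875 rad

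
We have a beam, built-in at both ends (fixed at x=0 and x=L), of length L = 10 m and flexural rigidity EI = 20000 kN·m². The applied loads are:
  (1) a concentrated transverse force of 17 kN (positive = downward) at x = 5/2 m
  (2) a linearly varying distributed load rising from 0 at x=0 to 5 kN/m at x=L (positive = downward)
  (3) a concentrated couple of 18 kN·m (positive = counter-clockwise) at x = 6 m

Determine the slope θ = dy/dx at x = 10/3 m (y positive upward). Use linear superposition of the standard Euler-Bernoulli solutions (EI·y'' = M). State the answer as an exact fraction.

θ(10/3) = -264031/194400000 rad

Load 1 — point force P=17 kN at a=5/2 m (b=L-a=15/2):
  θ_1 = Pa²(L-x)(2bL-(3b+a)(L-x))/(2L³EI)  [x>a] = 17·(5/2)²·(10-(10/3))·(2·(15/2)·10-(3·(15/2)+(5/2))·(10-(10/3)))/(2·10³·20000) = -17/57600 rad
Load 2 — triangular load w₀=5 kN/m (0→w₀ over full span):
  θ_2 = -w₀(2x(L-x)(L-2x)(x+2L)+x²(L-x)²)/(120LEI) = -5·(2·(10/3)·(10-(10/3))·(10-2·(10/3))·((10/3)+2·10)+(10/3)²·(10-(10/3))²)/(120·10·20000) = -1/1215 rad
Load 3 — applied couple M₀=18 kN·m at a=6 m (b=L-a=4):
  θ_3 = (R_Ax²/2 - M_Ax)/EI  [x≤a] with R_A=324/125, M_A=144/25 = ((324/125)·(10/3)²/2 - (144/25)·(10/3))/20000 = -3/12500 rad
Superposition: θ = Σ θ_i = -264031/194400000 rad ≈ -0.001358 rad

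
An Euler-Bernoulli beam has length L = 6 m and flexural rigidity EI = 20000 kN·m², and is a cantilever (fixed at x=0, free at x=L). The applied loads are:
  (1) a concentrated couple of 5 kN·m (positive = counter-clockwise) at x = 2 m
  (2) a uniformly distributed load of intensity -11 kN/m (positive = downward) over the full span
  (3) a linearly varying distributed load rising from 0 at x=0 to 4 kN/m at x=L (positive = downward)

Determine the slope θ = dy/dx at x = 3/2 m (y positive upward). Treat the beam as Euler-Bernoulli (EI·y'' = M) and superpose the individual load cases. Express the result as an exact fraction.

θ(3/2) = 11379/1280000 rad

Load 1 — applied couple M₀=5 kN·m at a=2 m (b=L-a=4):
  θ_1 = M₀x/EI  [x≤a] = 5·(3/2)/20000 = 3/8000 rad
Load 2 — uniform load w=-11 kN/m over full span:
  θ_2 = -wx(x²-3Lx+3L²)/(6EI) = -(-11)·(3/2)·((3/2)²-3·6·(3/2)+3·6²)/(6·20000) = 3663/320000 rad
Load 3 — triangular load w₀=4 kN/m (0→w₀ over full span):
  θ_3 = (w₀Lx²/4-w₀L²x/3-w₀x⁴/(24L))/EI = (4·6·(3/2)²/4-4·6²·(3/2)/3-4·(3/2)⁴/(24·6))/20000 = -3753/1280000 rad
Superposition: θ = Σ θ_i = 11379/1280000 rad ≈ 0.008890 rad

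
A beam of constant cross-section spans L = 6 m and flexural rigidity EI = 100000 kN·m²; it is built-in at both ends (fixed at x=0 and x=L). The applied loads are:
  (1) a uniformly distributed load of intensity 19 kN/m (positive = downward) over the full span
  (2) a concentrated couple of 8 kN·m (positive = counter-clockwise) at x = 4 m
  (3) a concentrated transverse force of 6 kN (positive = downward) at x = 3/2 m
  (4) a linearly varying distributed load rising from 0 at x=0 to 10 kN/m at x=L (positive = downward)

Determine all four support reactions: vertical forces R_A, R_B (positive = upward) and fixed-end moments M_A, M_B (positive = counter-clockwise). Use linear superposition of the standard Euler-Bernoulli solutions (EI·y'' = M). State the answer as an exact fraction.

Load 1 — uniform load w=19 kN/m over full span:
  R_A = wL/2 = 19·6/2 = 57 kN
  M_A = wL²/12 = 19·6²/12 = 57 kN·m
  R_B = wL/2 = 19·6/2 = 57 kN
  M_B = -wL²/12 = -19·6²/12 = -57 kN·m
Load 2 — applied couple M₀=8 kN·m at a=4 m (b=L-a=2):
  R_A = 6M₀ab/L³ = 6·8·4·2/6³ = 16/9 kN
  M_A = M₀b(2a-b)/L² = 8·2·(2·4-2)/6² = 8/3 kN·m
  R_B = -6M₀ab/L³ = -6·8·4·2/6³ = -16/9 kN
  M_B = M₀a(2b-a)/L² = 8·4·(2·2-4)/6² = 0 kN·m
Load 3 — point force P=6 kN at a=3/2 m (b=L-a=9/2):
  R_A = Pb²(3a+b)/L³ = 6·(9/2)²·(3·(3/2)+(9/2))/6³ = 81/16 kN
  M_A = Pab²/L² = 6·(3/2)·(9/2)²/6² = 81/16 kN·m
  R_B = Pa²(a+3b)/L³ = 6·(3/2)²·((3/2)+3·(9/2))/6³ = 15/16 kN
  M_B = -Pa²b/L² = -6·(3/2)²·(9/2)/6² = -27/16 kN·m
Load 4 — triangular load w₀=10 kN/m (0→w₀ over full span):
  R_A = 3w₀L/20 = 3·10·6/20 = 9 kN
  M_A = w₀L²/30 = 10·6²/30 = 12 kN·m
  R_B = 7w₀L/20 = 7·10·6/20 = 21 kN
  M_B = -w₀L²/20 = -10·6²/20 = -18 kN·m
Superposition: R_A = 10489/144 kN, M_A = 3683/48 kN·m, R_B = 11111/144 kN, M_B = -1227/16 kN·m

R_A = 10489/144 kN, M_A = 3683/48 kN·m, R_B = 11111/144 kN, M_B = -1227/16 kN·m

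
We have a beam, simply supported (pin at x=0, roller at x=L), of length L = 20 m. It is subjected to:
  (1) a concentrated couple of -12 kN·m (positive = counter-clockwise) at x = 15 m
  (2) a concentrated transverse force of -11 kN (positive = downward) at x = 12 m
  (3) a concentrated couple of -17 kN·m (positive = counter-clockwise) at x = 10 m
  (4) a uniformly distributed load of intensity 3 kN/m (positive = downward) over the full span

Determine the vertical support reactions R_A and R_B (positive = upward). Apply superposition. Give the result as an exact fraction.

Load 1 — applied couple M₀=-12 kN·m at a=15 m (b=L-a=5):
  R_A = M₀/L = (-12)/20 = -3/5 kN
  R_B = -M₀/L = -(-12)/20 = 3/5 kN
Load 2 — point force P=-11 kN at a=12 m (b=L-a=8):
  R_A = Pb/L = (-11)·8/20 = -22/5 kN
  R_B = Pa/L = (-11)·12/20 = -33/5 kN
Load 3 — applied couple M₀=-17 kN·m at a=10 m (b=L-a=10):
  R_A = M₀/L = (-17)/20 = -17/20 kN
  R_B = -M₀/L = -(-17)/20 = 17/20 kN
Load 4 — uniform load w=3 kN/m over full span:
  R_A = wL/2 = 3·20/2 = 30 kN
  R_B = wL/2 = 3·20/2 = 30 kN
Superposition: R_A = 483/20 kN, R_B = 497/20 kN

R_A = 483/20 kN, R_B = 497/20 kN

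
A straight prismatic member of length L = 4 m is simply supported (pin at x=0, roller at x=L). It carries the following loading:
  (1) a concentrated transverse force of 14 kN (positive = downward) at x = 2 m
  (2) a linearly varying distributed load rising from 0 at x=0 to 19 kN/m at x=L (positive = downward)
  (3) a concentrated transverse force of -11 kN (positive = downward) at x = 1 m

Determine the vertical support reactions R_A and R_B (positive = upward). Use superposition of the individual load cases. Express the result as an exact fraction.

R_A = 137/12 kN, R_B = 355/12 kN

Load 1 — point force P=14 kN at a=2 m (b=L-a=2):
  R_A = Pb/L = 14·2/4 = 7 kN
  R_B = Pa/L = 14·2/4 = 7 kN
Load 2 — triangular load w₀=19 kN/m (0→w₀ over full span):
  R_A = w₀L/6 = 19·4/6 = 38/3 kN
  R_B = w₀L/3 = 19·4/3 = 76/3 kN
Load 3 — point force P=-11 kN at a=1 m (b=L-a=3):
  R_A = Pb/L = (-11)·3/4 = -33/4 kN
  R_B = Pa/L = (-11)·1/4 = -11/4 kN
Superposition: R_A = 137/12 kN, R_B = 355/12 kN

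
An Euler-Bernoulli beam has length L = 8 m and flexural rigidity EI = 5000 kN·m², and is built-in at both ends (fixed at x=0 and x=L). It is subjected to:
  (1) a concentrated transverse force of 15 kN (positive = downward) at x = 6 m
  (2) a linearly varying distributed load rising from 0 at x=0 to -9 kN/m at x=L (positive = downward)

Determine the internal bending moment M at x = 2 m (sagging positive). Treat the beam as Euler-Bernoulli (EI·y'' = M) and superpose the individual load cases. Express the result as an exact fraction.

M(2) = -147/80 kN·m

Load 1 — point force P=15 kN at a=6 m (b=L-a=2):
  M_1 = Pb²(3a+b)x/L³ - Pab²/L²  [x≤a] = 15·2²·(3·6+2)·2/8³ - 15·6·2²/8² = -15/16 kN·m
Load 2 — triangular load w₀=-9 kN/m (0→w₀ over full span):
  M_2 = 3w₀Lx/20 - w₀L²/30 - w₀x³/(6L) = 3·(-9)·8·2/20 - (-9)·8²/30 - (-9)·2³/(6·8) = -9/10 kN·m
Superposition: M = Σ M_i = -147/80 kN·m ≈ -1.837500 kN·m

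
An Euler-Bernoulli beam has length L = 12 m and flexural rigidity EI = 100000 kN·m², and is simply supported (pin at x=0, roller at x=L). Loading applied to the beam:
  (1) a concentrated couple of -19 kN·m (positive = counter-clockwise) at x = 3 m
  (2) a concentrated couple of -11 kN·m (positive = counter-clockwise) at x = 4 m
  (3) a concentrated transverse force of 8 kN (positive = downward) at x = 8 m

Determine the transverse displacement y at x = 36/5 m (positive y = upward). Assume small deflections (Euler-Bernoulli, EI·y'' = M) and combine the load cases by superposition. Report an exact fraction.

Load 1 — applied couple M₀=-19 kN·m at a=3 m (b=L-a=9):
  y_1 = (M₀x³/(6L)-M₀(x-a)²/2+C₁x)/EI  [x>a] with C₁=M₀(3b²-L²)/(6L)=-209/8 = ((-19)·(36/5)³/(6·12)-(-19)·((36/5)-3)²/2+(-209/8)·(36/5))/100000 = -14877/12500000 m
Load 2 — applied couple M₀=-11 kN·m at a=4 m (b=L-a=8):
  y_2 = (M₀x³/(6L)-M₀(x-a)²/2+C₁x)/EI  [x>a] with C₁=M₀(3b²-L²)/(6L)=-22/3 = ((-11)·(36/5)³/(6·12)-(-11)·((36/5)-4)²/2+(-22/3)·(36/5))/100000 = -209/390625 m
Load 3 — point force P=8 kN at a=8 m (b=L-a=4):
  y_3 = -Pbx(L²-b²-x²)/(6LEI)  [x≤a] = -8·4·(36/5)·(12²-4²-(36/5)²)/(6·12·100000) = -952/390625 m
Superposition: y = Σ y_i = -52029/12500000 m ≈ -0.004162 m

y(36/5) = -52029/12500000 m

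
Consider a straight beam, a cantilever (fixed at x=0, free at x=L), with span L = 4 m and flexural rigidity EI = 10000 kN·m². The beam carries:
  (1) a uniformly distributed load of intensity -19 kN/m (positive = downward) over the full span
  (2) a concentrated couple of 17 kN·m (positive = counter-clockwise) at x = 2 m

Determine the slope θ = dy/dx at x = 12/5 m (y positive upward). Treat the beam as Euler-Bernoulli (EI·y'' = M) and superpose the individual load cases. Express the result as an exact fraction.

Load 1 — uniform load w=-19 kN/m over full span:
  θ_1 = -wx(x²-3Lx+3L²)/(6EI) = -(-19)·(12/5)·((12/5)²-3·4·(12/5)+3·4²)/(6·10000) = 1482/78125 rad
Load 2 — applied couple M₀=17 kN·m at a=2 m (b=L-a=2):
  θ_2 = M₀a/EI  [x>a] = 17·2/10000 = 17/5000 rad
Superposition: θ = Σ θ_i = 13981/625000 rad ≈ 0.022370 rad

θ(12/5) = 13981/625000 rad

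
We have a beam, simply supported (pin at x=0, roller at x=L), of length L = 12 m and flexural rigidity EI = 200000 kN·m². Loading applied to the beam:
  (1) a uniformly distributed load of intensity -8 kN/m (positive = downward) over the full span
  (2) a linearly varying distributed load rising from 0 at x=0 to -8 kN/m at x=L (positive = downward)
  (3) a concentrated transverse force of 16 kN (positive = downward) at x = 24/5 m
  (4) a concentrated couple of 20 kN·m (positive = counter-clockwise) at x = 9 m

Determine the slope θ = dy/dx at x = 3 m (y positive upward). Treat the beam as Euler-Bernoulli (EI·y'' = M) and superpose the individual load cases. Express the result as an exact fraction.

θ(3) = 232897/100000000 rad

Load 1 — uniform load w=-8 kN/m over full span:
  θ_1 = -w(L³-6Lx²+4x³)/(24EI) = -(-8)·(12³-6·12·3²+4·3³)/(24·200000) = 99/50000 rad
Load 2 — triangular load w₀=-8 kN/m (0→w₀ over full span):
  θ_2 = -w₀(7L⁴-30L²x²+15x⁴)/(360LEI) = -(-8)·(7·12⁴-30·12²·3²+15·3⁴)/(360·12·200000) = 3981/4000000 rad
Load 3 — point force P=16 kN at a=24/5 m (b=L-a=36/5):
  θ_3 = -Pb(L²-b²-3x²)/(6LEI)  [x≤a] = -16·(36/5)·(12²-(36/5)²-3·3²)/(6·12·200000) = -1629/3125000 rad
Load 4 — applied couple M₀=20 kN·m at a=9 m (b=L-a=3):
  θ_4 = (M₀x²/(2L)+C₁)/EI  [x≤a] with C₁=M₀(3b²-L²)/(6L)=-65/2 = (20·3²/(2·12)+(-65/2))/200000 = -1/8000 rad
Superposition: θ = Σ θ_i = 232897/100000000 rad ≈ 0.002329 rad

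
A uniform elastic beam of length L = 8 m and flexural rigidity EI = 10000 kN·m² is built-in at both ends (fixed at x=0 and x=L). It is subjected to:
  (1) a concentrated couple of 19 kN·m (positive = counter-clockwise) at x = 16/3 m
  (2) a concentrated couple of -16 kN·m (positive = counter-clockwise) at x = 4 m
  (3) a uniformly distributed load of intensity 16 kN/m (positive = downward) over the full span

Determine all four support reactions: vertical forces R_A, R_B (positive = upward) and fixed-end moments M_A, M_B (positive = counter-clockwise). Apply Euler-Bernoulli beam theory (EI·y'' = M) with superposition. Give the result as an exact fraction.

Load 1 — applied couple M₀=19 kN·m at a=16/3 m (b=L-a=8/3):
  R_A = 6M₀ab/L³ = 6·19·(16/3)·(8/3)/8³ = 19/6 kN
  M_A = M₀b(2a-b)/L² = 19·(8/3)·(2·(16/3)-(8/3))/8² = 19/3 kN·m
  R_B = -6M₀ab/L³ = -6·19·(16/3)·(8/3)/8³ = -19/6 kN
  M_B = M₀a(2b-a)/L² = 19·(16/3)·(2·(8/3)-(16/3))/8² = 0 kN·m
Load 2 — applied couple M₀=-16 kN·m at a=4 m (b=L-a=4):
  R_A = 6M₀ab/L³ = 6·(-16)·4·4/8³ = -3 kN
  M_A = M₀b(2a-b)/L² = (-16)·4·(2·4-4)/8² = -4 kN·m
  R_B = -6M₀ab/L³ = -6·(-16)·4·4/8³ = 3 kN
  M_B = M₀a(2b-a)/L² = (-16)·4·(2·4-4)/8² = -4 kN·m
Load 3 — uniform load w=16 kN/m over full span:
  R_A = wL/2 = 16·8/2 = 64 kN
  M_A = wL²/12 = 16·8²/12 = 256/3 kN·m
  R_B = wL/2 = 16·8/2 = 64 kN
  M_B = -wL²/12 = -16·8²/12 = -256/3 kN·m
Superposition: R_A = 385/6 kN, M_A = 263/3 kN·m, R_B = 383/6 kN, M_B = -268/3 kN·m

R_A = 385/6 kN, M_A = 263/3 kN·m, R_B = 383/6 kN, M_B = -268/3 kN·m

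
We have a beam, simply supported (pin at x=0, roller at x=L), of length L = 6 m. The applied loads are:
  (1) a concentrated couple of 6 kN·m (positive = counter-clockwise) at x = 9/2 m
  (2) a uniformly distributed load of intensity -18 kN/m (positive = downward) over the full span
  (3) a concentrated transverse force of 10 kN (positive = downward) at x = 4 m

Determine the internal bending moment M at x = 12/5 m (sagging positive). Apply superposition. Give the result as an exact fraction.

M(12/5) = -1684/25 kN·m

Load 1 — applied couple M₀=6 kN·m at a=9/2 m (b=L-a=3/2):
  M_1 = M₀x/L  [x≤a] = 6·(12/5)/6 = 12/5 kN·m
Load 2 — uniform load w=-18 kN/m over full span:
  M_2 = wx(L-x)/2 = (-18)·(12/5)·(6-(12/5))/2 = -1944/25 kN·m
Load 3 — point force P=10 kN at a=4 m (b=L-a=2):
  M_3 = Pbx/L  [x≤a] = 10·2·(12/5)/6 = 8 kN·m
Superposition: M = Σ M_i = -1684/25 kN·m ≈ -67.360000 kN·m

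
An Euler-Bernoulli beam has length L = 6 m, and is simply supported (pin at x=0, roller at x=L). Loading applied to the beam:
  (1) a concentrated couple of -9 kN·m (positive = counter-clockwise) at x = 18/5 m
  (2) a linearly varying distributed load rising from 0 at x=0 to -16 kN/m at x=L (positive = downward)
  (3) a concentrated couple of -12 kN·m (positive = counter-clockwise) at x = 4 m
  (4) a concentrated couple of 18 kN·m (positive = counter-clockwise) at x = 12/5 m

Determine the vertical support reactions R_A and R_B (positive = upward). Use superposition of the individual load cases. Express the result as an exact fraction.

R_A = -33/2 kN, R_B = -63/2 kN

Load 1 — applied couple M₀=-9 kN·m at a=18/5 m (b=L-a=12/5):
  R_A = M₀/L = (-9)/6 = -3/2 kN
  R_B = -M₀/L = -(-9)/6 = 3/2 kN
Load 2 — triangular load w₀=-16 kN/m (0→w₀ over full span):
  R_A = w₀L/6 = (-16)·6/6 = -16 kN
  R_B = w₀L/3 = (-16)·6/3 = -32 kN
Load 3 — applied couple M₀=-12 kN·m at a=4 m (b=L-a=2):
  R_A = M₀/L = (-12)/6 = -2 kN
  R_B = -M₀/L = -(-12)/6 = 2 kN
Load 4 — applied couple M₀=18 kN·m at a=12/5 m (b=L-a=18/5):
  R_A = M₀/L = 18/6 = 3 kN
  R_B = -M₀/L = -18/6 = -3 kN
Superposition: R_A = -33/2 kN, R_B = -63/2 kN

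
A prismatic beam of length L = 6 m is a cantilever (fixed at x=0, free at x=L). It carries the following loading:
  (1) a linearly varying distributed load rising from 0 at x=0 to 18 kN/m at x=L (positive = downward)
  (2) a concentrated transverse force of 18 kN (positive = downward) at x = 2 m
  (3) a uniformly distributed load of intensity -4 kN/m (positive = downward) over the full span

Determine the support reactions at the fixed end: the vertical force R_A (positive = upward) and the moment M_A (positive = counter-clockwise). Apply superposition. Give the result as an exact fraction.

R_A = 48 kN, M_A = 180 kN·m

Load 1 — triangular load w₀=18 kN/m (0→w₀ over full span):
  R_A = w₀L/2 = 18·6/2 = 54 kN
  M_A = w₀L²/3 = 18·6²/3 = 216 kN·m
Load 2 — point force P=18 kN at a=2 m (b=L-a=4):
  R_A = P = 18 kN
  M_A = Pa = 18·2 = 36 kN·m
Load 3 — uniform load w=-4 kN/m over full span:
  R_A = wL = (-4)·6 = -24 kN
  M_A = wL²/2 = (-4)·6²/2 = -72 kN·m
Superposition: R_A = 48 kN, M_A = 180 kN·m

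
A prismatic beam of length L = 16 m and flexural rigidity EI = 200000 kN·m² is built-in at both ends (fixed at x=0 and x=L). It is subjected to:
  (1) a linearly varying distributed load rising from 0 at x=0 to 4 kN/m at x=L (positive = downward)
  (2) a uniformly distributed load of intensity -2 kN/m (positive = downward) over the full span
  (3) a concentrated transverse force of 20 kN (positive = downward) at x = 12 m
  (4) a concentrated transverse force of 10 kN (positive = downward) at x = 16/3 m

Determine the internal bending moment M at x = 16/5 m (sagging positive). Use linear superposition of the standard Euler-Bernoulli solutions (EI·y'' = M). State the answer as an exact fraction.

Load 1 — triangular load w₀=4 kN/m (0→w₀ over full span):
  M_1 = 3w₀Lx/20 - w₀L²/30 - w₀x³/(6L) = 3·4·16·(16/5)/20 - 4·16²/30 - 4·(16/5)³/(6·16) = -1792/375 kN·m
Load 2 — uniform load w=-2 kN/m over full span:
  M_2 = wLx/2 - wL²/12 - wx²/2 = (-2)·16·(16/5)/2 - (-2)·16²/12 - (-2)·(16/5)²/2 = 128/75 kN·m
Load 3 — point force P=20 kN at a=12 m (b=L-a=4):
  M_3 = Pb²(3a+b)x/L³ - Pab²/L²  [x≤a] = 20·4²·(3·12+4)·(16/5)/16³ - 20·12·4²/16² = -5 kN·m
Load 4 — point force P=10 kN at a=16/3 m (b=L-a=32/3):
  M_4 = Pb²(3a+b)x/L³ - Pab²/L²  [x≤a] = 10·(32/3)²·(3·(16/3)+(32/3))·(16/5)/16³ - 10·(16/3)·(32/3)²/16² = 0 kN·m
Superposition: M = Σ M_i = -1009/125 kN·m ≈ -8.072000 kN·m

M(16/5) = -1009/125 kN·m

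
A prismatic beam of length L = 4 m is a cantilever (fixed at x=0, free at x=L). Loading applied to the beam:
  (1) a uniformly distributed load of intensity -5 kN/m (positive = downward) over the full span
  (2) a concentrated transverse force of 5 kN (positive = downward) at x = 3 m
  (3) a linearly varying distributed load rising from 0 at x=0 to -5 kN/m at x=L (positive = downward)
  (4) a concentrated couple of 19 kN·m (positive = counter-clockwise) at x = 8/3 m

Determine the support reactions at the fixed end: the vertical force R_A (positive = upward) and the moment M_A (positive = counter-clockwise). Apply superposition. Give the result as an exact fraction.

R_A = -25 kN, M_A = -212/3 kN·m

Load 1 — uniform load w=-5 kN/m over full span:
  R_A = wL = (-5)·4 = -20 kN
  M_A = wL²/2 = (-5)·4²/2 = -40 kN·m
Load 2 — point force P=5 kN at a=3 m (b=L-a=1):
  R_A = P = 5 kN
  M_A = Pa = 5·3 = 15 kN·m
Load 3 — triangular load w₀=-5 kN/m (0→w₀ over full span):
  R_A = w₀L/2 = (-5)·4/2 = -10 kN
  M_A = w₀L²/3 = (-5)·4²/3 = -80/3 kN·m
Load 4 — applied couple M₀=19 kN·m at a=8/3 m (b=L-a=4/3):
  R_A = 0 kN
  M_A = -M₀ = -19 kN·m
Superposition: R_A = -25 kN, M_A = -212/3 kN·m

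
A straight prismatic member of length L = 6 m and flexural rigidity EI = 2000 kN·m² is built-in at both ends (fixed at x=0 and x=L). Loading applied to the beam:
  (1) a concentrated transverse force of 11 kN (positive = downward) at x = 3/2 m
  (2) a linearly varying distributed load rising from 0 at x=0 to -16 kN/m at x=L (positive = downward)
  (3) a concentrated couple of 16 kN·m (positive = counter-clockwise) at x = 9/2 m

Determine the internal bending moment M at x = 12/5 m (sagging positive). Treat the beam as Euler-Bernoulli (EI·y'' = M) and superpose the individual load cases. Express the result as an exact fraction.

M(12/5) = -15689/4000 kN·m

Load 1 — point force P=11 kN at a=3/2 m (b=L-a=9/2):
  M_1 = Pa²(a+3b)(L-x)/L³ - Pa²b/L²  [x>a] = 11·(3/2)²·((3/2)+3·(9/2))·(6-(12/5))/6³ - 11·(3/2)²·(9/2)/6² = 99/32 kN·m
Load 2 — triangular load w₀=-16 kN/m (0→w₀ over full span):
  M_2 = 3w₀Lx/20 - w₀L²/30 - w₀x³/(6L) = 3·(-16)·6·(12/5)/20 - (-16)·6²/30 - (-16)·(12/5)³/(6·6) = -1152/125 kN·m
Load 3 — applied couple M₀=16 kN·m at a=9/2 m (b=L-a=3/2):
  M_3 = R_Ax - M_A  [x≤a] with R_A=3, M_A=5 = 3·(12/5) - 5 = 11/5 kN·m
Superposition: M = Σ M_i = -15689/4000 kN·m ≈ -3.922250 kN·m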